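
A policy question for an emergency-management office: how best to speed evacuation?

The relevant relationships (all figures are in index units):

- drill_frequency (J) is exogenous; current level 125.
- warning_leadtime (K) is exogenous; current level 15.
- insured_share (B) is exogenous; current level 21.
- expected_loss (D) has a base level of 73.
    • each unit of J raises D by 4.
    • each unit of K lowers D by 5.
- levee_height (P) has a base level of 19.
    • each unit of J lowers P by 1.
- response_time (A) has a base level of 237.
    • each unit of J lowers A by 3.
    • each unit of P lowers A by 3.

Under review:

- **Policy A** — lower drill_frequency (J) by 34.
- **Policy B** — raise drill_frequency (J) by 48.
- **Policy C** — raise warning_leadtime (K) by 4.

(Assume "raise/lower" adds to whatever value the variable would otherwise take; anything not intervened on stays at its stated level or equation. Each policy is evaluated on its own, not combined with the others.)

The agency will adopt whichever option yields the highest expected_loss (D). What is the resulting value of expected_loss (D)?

690

Policy A (J − 34):
  J = 125 − 34 = 91
  K = 15
  D = 73 + 4·91 − 5·15 = 362
Policy B (J + 48):
  J = 125 + 48 = 173
  K = 15
  D = 73 + 4·173 − 5·15 = 690
Policy C (K + 4):
  J = 125
  K = 15 + 4 = 19
  D = 73 + 4·125 − 5·19 = 478
Comparing — Policy A: D=362, Policy B: D=690, Policy C: D=478. Highest is 690 (Policy B).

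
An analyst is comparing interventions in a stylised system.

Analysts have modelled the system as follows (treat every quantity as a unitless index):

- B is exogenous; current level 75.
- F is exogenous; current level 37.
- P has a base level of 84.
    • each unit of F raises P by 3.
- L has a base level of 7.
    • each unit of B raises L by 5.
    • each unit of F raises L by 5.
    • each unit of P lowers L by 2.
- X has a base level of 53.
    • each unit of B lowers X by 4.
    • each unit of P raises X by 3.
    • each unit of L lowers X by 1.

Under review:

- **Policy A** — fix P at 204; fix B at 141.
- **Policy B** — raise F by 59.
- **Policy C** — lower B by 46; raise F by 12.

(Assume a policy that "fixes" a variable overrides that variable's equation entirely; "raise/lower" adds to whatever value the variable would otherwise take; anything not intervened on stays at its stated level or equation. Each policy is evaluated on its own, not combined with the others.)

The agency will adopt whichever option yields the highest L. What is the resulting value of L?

489

Policy A (P := 204, B := 141):
  B = 141
  F = 37
  P = 204
  L = 7 + 5·141 + 5·37 − 2·204 = 489
Policy B (F + 59):
  B = 75
  F = 37 + 59 = 96
  P = 84 + 3·96 = 372
  L = 7 + 5·75 + 5·96 − 2·372 = 118
Policy C (B − 46, F + 12):
  B = 75 − 46 = 29
  F = 37 + 12 = 49
  P = 84 + 3·49 = 231
  L = 7 + 5·29 + 5·49 − 2·231 = -65
Comparing — Policy A: L=489, Policy B: L=118, Policy C: L=-65. Highest is 489 (Policy A).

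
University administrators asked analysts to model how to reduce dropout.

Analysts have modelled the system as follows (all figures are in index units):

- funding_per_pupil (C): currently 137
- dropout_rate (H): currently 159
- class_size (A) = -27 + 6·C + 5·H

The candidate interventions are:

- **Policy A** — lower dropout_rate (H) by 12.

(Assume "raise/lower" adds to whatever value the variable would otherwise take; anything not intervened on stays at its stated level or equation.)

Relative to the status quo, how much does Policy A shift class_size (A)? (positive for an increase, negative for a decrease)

-60

Baseline:
  C = 137
  H = 159
  A = -27 + 6·137 + 5·159 = 1590
Policy A (H − 12):
  C = 137
  H = 159 − 12 = 147
  A = -27 + 6·137 + 5·147 = 1530
Change in A: 1530 − 1590 = -60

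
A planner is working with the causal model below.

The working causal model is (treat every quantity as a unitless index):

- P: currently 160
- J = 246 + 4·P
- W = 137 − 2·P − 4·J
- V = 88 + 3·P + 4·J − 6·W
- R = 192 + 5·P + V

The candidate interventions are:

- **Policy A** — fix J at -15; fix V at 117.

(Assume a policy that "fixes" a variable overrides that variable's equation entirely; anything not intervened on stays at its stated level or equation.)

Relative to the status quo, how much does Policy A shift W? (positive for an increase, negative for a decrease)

Baseline:
  P = 160
  J = 246 + 4·160 = 886
  W = 137 − 2·160 − 4·886 = -3727
Policy A (J := -15, V := 117):
  P = 160
  J = -15
  W = 137 − 2·160 − 4·(-15) = -123
Change in W: -123 − (-3727) = 3604

3604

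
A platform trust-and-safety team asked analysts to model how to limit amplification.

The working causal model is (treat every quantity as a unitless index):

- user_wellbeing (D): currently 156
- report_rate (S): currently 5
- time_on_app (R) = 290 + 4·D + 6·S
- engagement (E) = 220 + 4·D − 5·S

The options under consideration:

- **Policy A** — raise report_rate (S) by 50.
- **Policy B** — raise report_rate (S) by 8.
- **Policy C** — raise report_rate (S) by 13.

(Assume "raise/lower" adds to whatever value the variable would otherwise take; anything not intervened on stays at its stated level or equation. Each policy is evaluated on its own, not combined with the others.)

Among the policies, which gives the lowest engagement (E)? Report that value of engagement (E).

Policy A (S + 50):
  D = 156
  S = 5 + 50 = 55
  E = 220 + 4·156 − 5·55 = 569
Policy B (S + 8):
  D = 156
  S = 5 + 8 = 13
  E = 220 + 4·156 − 5·13 = 779
Policy C (S + 13):
  D = 156
  S = 5 + 13 = 18
  E = 220 + 4·156 − 5·18 = 754
Comparing — Policy A: E=569, Policy B: E=779, Policy C: E=754. Lowest is 569 (Policy A).

569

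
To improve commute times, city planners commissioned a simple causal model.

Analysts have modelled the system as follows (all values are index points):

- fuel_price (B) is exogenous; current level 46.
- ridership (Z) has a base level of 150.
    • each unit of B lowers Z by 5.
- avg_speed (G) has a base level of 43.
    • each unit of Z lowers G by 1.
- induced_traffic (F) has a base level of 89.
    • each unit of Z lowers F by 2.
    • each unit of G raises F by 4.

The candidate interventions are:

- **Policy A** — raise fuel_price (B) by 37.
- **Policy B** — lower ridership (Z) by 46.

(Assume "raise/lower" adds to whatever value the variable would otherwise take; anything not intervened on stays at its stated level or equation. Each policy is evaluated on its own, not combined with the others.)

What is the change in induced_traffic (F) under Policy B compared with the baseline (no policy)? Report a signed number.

Baseline:
  B = 46
  Z = 150 − 5·46 = -80
  G = 43 − (-80) = 123
  F = 89 − 2·(-80) + 4·123 = 741
Policy B (Z − 46):
  B = 46
  Z = 150 − 5·46 (−46 from intervention) = -126
  G = 43 − (-126) = 169
  F = 89 − 2·(-126) + 4·169 = 1017
Change in F: 1017 − 741 = 276

276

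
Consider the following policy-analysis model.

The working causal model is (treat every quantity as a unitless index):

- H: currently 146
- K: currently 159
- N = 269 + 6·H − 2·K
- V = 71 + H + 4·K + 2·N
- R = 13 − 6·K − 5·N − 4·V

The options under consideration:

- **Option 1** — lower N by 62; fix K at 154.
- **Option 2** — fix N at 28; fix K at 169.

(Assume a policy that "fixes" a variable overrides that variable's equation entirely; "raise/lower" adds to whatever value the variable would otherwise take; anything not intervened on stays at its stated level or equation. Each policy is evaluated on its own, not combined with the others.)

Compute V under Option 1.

Option 1 (N − 62, K := 154):
  H = 146
  K = 154
  N = 269 + 6·146 − 2·154 (−62 from intervention) = 775
  V = 71 + 146 + 4·154 + 2·775 = 2383

2383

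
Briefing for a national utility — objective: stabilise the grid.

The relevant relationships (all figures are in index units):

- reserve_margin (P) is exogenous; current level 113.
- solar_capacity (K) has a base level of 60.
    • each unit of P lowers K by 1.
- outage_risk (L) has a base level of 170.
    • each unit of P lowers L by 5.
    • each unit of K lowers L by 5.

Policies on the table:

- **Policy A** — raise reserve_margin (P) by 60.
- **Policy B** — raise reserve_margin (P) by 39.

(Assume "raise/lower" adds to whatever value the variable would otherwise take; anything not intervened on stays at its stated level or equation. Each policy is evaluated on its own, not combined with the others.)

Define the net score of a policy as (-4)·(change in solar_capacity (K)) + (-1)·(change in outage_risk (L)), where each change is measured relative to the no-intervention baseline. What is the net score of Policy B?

156

Baseline:
  P = 113
  K = 60 − 113 = -53
  L = 170 − 5·113 − 5·(-53) = -130
Policy B (P + 39):
  P = 113 + 39 = 152
  K = 60 − 152 = -92
  L = 170 − 5·152 − 5·(-92) = -130
ΔK = -92 − (-53) = -39; ΔL = -130 − (-130) = 0
Score = (-4)·(-39) + (-1)·0 = 156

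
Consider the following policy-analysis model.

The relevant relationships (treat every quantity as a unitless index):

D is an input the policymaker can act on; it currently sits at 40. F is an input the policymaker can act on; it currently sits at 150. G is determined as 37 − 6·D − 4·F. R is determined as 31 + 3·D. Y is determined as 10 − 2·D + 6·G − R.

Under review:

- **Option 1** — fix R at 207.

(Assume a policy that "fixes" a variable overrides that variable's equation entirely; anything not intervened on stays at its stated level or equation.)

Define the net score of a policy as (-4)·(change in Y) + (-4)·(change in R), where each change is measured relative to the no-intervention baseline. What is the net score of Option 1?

Baseline:
  D = 40
  F = 150
  G = 37 − 6·40 − 4·150 = -803
  R = 31 + 3·40 = 151
  Y = 10 − 2·40 + 6·(-803) − 151 = -5039
Option 1 (R := 207):
  D = 40
  F = 150
  G = 37 − 6·40 − 4·150 = -803
  R = 207
  Y = 10 − 2·40 + 6·(-803) − 207 = -5095
ΔY = -5095 − (-5039) = -56; ΔR = 207 − 151 = 56
Score = (-4)·(-56) + (-4)·56 = 0

0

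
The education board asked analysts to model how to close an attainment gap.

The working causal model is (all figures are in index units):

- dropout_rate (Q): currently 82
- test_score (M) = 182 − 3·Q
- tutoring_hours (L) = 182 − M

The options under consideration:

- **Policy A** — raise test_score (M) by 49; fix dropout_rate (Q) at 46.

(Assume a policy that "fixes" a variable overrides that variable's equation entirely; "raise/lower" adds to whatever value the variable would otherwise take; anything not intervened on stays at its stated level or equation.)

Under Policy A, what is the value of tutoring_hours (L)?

Policy A (M + 49, Q := 46):
  Q = 46
  M = 182 − 3·46 (+49 from intervention) = 93
  L = 182 − 93 = 89

89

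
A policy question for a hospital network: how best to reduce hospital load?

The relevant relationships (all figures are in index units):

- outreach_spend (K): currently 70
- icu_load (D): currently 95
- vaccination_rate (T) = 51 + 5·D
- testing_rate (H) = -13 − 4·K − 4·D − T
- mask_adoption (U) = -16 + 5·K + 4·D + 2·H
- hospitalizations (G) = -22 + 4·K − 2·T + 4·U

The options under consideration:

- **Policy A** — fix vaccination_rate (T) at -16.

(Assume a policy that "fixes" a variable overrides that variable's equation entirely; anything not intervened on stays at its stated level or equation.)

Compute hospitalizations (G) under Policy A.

Policy A (T := -16):
  K = 70
  D = 95
  T = -16
  H = -13 − 4·70 − 4·95 − (-16) = -657
  U = -16 + 5·70 + 4·95 + 2·(-657) = -600
  G = -22 + 4·70 − 2·(-16) + 4·(-600) = -2110

-2110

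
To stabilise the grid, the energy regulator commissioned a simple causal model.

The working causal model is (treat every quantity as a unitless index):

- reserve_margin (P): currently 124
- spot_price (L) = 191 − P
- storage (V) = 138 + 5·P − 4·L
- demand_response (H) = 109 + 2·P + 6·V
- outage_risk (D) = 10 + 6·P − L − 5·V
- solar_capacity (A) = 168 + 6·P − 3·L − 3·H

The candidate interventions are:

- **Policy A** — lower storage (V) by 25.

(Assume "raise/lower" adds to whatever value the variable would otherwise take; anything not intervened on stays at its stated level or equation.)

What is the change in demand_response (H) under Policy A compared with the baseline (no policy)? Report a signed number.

-150

Baseline:
  P = 124
  L = 191 − 124 = 67
  V = 138 + 5·124 − 4·67 = 490
  H = 109 + 2·124 + 6·490 = 3297
Policy A (V − 25):
  P = 124
  L = 191 − 124 = 67
  V = 138 + 5·124 − 4·67 (−25 from intervention) = 465
  H = 109 + 2·124 + 6·465 = 3147
Change in H: 3147 − 3297 = -150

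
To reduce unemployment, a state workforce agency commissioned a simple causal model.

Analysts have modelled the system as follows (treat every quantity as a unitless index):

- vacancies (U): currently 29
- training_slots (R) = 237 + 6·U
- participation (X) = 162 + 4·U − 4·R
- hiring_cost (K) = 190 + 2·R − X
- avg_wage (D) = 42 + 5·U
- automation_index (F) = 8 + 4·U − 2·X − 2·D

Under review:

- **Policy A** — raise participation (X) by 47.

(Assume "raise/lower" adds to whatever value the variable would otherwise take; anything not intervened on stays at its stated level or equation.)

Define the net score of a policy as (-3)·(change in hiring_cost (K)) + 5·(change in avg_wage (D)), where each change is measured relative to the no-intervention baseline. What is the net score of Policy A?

141

Baseline:
  U = 29
  R = 237 + 6·29 = 411
  X = 162 + 4·29 − 4·411 = -1366
  K = 190 + 2·411 − (-1366) = 2378
  D = 42 + 5·29 = 187
Policy A (X + 47):
  U = 29
  R = 237 + 6·29 = 411
  X = 162 + 4·29 − 4·411 (+47 from intervention) = -1319
  K = 190 + 2·411 − (-1319) = 2331
  D = 42 + 5·29 = 187
ΔK = 2331 − 2378 = -47; ΔD = 187 − 187 = 0
Score = (-3)·(-47) + 5·0 = 141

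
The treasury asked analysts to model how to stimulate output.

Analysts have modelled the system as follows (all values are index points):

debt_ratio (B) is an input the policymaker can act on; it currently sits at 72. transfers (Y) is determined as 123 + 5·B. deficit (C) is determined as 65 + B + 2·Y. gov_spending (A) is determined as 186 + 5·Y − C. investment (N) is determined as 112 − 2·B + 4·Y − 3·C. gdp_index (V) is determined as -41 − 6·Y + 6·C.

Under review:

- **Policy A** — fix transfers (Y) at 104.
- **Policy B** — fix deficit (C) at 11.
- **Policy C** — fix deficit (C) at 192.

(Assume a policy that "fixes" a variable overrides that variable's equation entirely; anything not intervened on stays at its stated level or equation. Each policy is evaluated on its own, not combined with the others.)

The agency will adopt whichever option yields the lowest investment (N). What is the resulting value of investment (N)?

Policy A (Y := 104):
  B = 72
  Y = 104
  C = 65 + 72 + 2·104 = 345
  N = 112 − 2·72 + 4·104 − 3·345 = -651
Policy B (C := 11):
  B = 72
  Y = 123 + 5·72 = 483
  C = 11
  N = 112 − 2·72 + 4·483 − 3·11 = 1867
Policy C (C := 192):
  B = 72
  Y = 123 + 5·72 = 483
  C = 192
  N = 112 − 2·72 + 4·483 − 3·192 = 1324
Comparing — Policy A: N=-651, Policy B: N=1867, Policy C: N=1324. Lowest is -651 (Policy A).

-651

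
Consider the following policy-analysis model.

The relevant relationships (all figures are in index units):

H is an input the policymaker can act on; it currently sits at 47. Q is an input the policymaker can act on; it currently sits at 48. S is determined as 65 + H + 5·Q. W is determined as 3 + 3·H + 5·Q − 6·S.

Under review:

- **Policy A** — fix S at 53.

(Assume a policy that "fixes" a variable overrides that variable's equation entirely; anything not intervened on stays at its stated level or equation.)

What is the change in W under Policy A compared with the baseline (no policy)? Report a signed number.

Baseline:
  H = 47
  Q = 48
  S = 65 + 47 + 5·48 = 352
  W = 3 + 3·47 + 5·48 − 6·352 = -1728
Policy A (S := 53):
  H = 47
  Q = 48
  S = 53
  W = 3 + 3·47 + 5·48 − 6·53 = 66
Change in W: 66 − (-1728) = 1794

1794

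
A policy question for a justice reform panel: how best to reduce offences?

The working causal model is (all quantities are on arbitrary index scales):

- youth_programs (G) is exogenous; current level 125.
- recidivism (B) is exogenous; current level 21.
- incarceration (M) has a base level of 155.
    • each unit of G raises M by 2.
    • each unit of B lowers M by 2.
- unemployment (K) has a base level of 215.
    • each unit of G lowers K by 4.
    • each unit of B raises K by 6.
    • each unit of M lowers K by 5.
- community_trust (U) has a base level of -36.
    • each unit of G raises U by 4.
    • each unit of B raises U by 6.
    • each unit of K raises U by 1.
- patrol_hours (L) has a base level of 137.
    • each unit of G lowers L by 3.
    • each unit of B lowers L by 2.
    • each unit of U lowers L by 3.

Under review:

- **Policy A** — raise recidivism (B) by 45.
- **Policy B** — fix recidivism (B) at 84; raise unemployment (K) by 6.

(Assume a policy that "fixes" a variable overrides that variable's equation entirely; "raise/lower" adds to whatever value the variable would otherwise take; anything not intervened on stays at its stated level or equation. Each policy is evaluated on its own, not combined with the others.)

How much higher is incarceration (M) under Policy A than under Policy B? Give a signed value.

Policy A (B + 45):
  G = 125
  B = 21 + 45 = 66
  M = 155 + 2·125 − 2·66 = 273
Policy B (B := 84, K + 6):
  G = 125
  B = 84
  M = 155 + 2·125 − 2·84 = 237
M: 273 − 237 = 36

36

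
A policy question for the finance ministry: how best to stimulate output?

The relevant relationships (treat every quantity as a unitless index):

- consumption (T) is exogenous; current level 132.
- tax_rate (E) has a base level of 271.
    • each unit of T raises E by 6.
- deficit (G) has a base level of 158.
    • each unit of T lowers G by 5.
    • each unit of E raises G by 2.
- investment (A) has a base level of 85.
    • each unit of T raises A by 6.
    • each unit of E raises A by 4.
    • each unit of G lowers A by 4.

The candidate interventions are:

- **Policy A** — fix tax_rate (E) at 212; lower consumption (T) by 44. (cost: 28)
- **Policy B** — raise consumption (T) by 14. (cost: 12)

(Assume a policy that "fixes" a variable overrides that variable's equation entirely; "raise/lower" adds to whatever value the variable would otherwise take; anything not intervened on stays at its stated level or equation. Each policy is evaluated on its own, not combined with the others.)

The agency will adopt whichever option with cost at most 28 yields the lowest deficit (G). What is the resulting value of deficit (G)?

142

Policy A (E := 212, T − 44):
  T = 132 − 44 = 88
  E = 212
  G = 158 − 5·88 + 2·212 = 142
Policy B (T + 14):
  T = 132 + 14 = 146
  E = 271 + 6·146 = 1147
  G = 158 − 5·146 + 2·1147 = 1722
Comparing — Policy A: G=142, Policy B: G=1722. Lowest is 142 (Policy A).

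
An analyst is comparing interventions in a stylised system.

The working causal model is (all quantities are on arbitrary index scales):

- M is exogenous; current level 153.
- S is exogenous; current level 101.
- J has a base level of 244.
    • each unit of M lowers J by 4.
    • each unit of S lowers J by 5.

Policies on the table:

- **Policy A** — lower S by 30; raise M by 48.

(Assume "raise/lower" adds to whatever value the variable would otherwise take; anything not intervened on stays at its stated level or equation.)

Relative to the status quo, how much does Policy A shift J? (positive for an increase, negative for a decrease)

-42

Baseline:
  M = 153
  S = 101
  J = 244 − 4·153 − 5·101 = -873
Policy A (S − 30, M + 48):
  M = 153 + 48 = 201
  S = 101 − 30 = 71
  J = 244 − 4·201 − 5·71 = -915
Change in J: -915 − (-873) = -42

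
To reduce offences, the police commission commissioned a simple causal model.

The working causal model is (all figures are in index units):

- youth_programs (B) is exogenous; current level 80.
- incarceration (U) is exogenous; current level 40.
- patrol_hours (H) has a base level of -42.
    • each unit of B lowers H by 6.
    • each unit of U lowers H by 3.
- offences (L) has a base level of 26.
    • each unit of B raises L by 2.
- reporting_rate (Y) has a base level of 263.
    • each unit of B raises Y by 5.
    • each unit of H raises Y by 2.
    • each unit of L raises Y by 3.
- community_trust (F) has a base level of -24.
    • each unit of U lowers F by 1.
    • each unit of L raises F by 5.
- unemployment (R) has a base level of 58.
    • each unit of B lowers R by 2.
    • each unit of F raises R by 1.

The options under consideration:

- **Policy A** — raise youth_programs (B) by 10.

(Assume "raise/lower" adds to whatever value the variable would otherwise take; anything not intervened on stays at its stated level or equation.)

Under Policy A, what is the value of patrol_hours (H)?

-702

Policy A (B + 10):
  B = 80 + 10 = 90
  U = 40
  H = -42 − 6·90 − 3·40 = -702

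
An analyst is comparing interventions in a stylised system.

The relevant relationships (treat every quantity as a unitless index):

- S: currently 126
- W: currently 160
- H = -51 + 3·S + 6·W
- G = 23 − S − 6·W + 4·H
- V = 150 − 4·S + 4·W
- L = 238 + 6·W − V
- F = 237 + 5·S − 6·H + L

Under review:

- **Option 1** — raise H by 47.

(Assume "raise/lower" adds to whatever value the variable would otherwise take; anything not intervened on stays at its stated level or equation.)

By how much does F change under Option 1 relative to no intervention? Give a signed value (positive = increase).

Baseline:
  S = 126
  W = 160
  H = -51 + 3·126 + 6·160 = 1287
  V = 150 − 4·126 + 4·160 = 286
  L = 238 + 6·160 − 286 = 912
  F = 237 + 5·126 − 6·1287 + 912 = -5943
Option 1 (H + 47):
  S = 126
  W = 160
  H = -51 + 3·126 + 6·160 (+47 from intervention) = 1334
  V = 150 − 4·126 + 4·160 = 286
  L = 238 + 6·160 − 286 = 912
  F = 237 + 5·126 − 6·1334 + 912 = -6225
Change in F: -6225 − (-5943) = -282

-282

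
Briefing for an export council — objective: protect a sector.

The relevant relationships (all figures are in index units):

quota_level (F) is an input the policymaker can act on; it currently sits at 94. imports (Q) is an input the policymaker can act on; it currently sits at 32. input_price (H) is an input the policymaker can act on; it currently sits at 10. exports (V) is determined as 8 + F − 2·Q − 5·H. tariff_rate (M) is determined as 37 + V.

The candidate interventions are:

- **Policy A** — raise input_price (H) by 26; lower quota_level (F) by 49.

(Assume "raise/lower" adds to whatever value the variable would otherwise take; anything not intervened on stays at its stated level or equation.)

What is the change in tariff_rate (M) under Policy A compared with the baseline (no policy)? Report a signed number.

-179

Baseline:
  F = 94
  Q = 32
  H = 10
  V = 8 + 94 − 2·32 − 5·10 = -12
  M = 37 + (-12) = 25
Policy A (H + 26, F − 49):
  F = 94 − 49 = 45
  Q = 32
  H = 10 + 26 = 36
  V = 8 + 45 − 2·32 − 5·36 = -191
  M = 37 + (-191) = -154
Change in M: -154 − 25 = -179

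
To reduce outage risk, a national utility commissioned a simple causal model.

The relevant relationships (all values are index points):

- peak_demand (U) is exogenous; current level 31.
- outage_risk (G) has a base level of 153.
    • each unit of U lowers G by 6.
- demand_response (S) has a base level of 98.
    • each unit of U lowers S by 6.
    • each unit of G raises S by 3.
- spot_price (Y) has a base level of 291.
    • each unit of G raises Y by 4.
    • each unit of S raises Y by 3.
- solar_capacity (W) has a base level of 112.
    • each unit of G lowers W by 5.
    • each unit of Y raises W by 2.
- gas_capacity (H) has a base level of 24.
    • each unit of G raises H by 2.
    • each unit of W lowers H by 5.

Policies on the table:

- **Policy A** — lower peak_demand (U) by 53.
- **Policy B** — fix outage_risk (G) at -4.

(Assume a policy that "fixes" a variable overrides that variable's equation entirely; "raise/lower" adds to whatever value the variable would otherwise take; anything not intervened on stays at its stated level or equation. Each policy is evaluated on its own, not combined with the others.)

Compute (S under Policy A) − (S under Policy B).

1185

Policy A (U − 53):
  U = 31 − 53 = -22
  G = 153 − 6·(-22) = 285
  S = 98 − 6·(-22) + 3·285 = 1085
Policy B (G := -4):
  U = 31
  G = -4
  S = 98 − 6·31 + 3·(-4) = -100
S: 1085 − (-100) = 1185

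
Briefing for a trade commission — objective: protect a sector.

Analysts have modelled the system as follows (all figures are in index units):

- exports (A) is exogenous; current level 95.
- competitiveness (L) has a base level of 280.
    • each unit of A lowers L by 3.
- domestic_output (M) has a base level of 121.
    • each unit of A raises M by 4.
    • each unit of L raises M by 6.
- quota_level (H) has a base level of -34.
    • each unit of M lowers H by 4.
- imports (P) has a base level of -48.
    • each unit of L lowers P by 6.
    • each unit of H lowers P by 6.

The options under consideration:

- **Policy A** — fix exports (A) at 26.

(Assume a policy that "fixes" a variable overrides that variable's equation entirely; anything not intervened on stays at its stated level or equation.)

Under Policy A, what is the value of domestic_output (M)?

1437

Policy A (A := 26):
  A = 26
  L = 280 − 3·26 = 202
  M = 121 + 4·26 + 6·202 = 1437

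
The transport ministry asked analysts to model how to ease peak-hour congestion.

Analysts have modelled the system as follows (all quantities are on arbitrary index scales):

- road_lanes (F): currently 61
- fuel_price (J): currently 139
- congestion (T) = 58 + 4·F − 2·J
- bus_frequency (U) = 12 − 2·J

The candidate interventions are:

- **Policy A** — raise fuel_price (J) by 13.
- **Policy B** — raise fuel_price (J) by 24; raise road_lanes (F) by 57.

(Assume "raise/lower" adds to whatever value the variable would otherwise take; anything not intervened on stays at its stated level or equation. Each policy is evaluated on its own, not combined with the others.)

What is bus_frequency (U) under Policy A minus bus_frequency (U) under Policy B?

22

Policy A (J + 13):
  J = 139 + 13 = 152
  U = 12 − 2·152 = -292
Policy B (J + 24, F + 57):
  J = 139 + 24 = 163
  U = 12 − 2·163 = -314
U: -292 − (-314) = 22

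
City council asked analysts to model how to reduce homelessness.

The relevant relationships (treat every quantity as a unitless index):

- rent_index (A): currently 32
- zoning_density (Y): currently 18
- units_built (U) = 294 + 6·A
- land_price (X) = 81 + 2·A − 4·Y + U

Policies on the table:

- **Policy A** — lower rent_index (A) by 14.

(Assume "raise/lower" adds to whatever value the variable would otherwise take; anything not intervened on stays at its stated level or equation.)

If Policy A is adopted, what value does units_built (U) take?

Policy A (A − 14):
  A = 32 − 14 = 18
  U = 294 + 6·18 = 402

402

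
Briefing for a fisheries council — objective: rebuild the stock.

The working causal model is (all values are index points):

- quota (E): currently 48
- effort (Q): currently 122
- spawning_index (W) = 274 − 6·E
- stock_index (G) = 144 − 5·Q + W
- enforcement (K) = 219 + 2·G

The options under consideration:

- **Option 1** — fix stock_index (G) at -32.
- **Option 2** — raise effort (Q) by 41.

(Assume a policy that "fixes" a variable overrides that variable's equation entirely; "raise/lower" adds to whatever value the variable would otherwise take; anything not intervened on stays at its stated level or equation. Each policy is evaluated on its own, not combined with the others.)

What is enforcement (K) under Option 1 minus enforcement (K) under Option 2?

1306

Option 1 (G := -32):
  E = 48
  Q = 122
  W = 274 − 6·48 = -14
  G = -32
  K = 219 + 2·(-32) = 155
Option 2 (Q + 41):
  E = 48
  Q = 122 + 41 = 163
  W = 274 − 6·48 = -14
  G = 144 − 5·163 + (-14) = -685
  K = 219 + 2·(-685) = -1151
K: 155 − (-1151) = 1306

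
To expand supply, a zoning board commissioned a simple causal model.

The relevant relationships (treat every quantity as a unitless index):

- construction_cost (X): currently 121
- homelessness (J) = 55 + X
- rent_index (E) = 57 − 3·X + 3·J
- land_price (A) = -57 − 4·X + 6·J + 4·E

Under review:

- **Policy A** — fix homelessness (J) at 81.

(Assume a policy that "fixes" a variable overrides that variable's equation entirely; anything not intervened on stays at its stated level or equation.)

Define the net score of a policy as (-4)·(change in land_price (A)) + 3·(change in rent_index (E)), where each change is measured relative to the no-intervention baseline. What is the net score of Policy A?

Baseline:
  X = 121
  J = 55 + 121 = 176
  E = 57 − 3·121 + 3·176 = 222
  A = -57 − 4·121 + 6·176 + 4·222 = 1403
Policy A (J := 81):
  X = 121
  J = 81
  E = 57 − 3·121 + 3·81 = -63
  A = -57 − 4·121 + 6·81 + 4·(-63) = -307
ΔA = -307 − 1403 = -1710; ΔE = -63 − 222 = -285
Score = (-4)·(-1710) + 3·(-285) = 5985

5985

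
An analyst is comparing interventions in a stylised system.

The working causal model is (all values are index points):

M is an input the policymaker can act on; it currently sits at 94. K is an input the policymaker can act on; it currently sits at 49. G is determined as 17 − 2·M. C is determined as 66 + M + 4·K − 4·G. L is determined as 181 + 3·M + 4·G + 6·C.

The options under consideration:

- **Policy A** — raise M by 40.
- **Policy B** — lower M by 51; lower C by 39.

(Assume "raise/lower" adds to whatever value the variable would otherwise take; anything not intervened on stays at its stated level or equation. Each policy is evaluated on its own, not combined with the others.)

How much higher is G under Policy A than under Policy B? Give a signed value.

-182

Policy A (M + 40):
  M = 94 + 40 = 134
  G = 17 − 2·134 = -251
Policy B (M − 51, C − 39):
  M = 94 − 51 = 43
  G = 17 − 2·43 = -69
G: -251 − (-69) = -182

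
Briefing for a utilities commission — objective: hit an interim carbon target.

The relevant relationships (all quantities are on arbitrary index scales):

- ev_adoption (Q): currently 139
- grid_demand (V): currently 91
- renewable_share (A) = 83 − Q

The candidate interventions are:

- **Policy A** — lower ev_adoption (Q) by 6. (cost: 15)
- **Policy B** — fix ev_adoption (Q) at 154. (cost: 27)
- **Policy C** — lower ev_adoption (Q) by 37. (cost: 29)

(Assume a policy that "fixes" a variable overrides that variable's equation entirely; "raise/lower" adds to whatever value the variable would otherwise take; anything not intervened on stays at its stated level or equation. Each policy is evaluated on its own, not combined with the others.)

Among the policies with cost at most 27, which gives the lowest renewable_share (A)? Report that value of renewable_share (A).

Policy A (Q − 6):
  Q = 139 − 6 = 133
  A = 83 − 133 = -50
Policy B (Q := 154):
  Q = 154
  A = 83 − 154 = -71
Comparing — Policy A: A=-50, Policy B: A=-71. Lowest is -71 (Policy B).

-71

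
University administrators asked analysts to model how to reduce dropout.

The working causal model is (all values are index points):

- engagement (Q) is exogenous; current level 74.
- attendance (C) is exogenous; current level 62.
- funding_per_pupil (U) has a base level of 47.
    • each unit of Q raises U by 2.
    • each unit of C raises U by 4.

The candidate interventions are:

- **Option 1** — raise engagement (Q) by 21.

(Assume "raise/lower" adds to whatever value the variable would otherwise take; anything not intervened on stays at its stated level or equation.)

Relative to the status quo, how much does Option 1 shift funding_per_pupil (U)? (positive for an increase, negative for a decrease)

Baseline:
  Q = 74
  C = 62
  U = 47 + 2·74 + 4·62 = 443
Option 1 (Q + 21):
  Q = 74 + 21 = 95
  C = 62
  U = 47 + 2·95 + 4·62 = 485
Change in U: 485 − 443 = 42

42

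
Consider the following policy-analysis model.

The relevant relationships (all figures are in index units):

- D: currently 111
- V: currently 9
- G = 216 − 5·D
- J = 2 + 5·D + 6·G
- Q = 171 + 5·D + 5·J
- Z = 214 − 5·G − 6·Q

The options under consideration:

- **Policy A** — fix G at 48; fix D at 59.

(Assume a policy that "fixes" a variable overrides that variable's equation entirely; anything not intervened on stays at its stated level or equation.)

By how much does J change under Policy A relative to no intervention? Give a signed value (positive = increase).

Baseline:
  D = 111
  G = 216 − 5·111 = -339
  J = 2 + 5·111 + 6·(-339) = -1477
Policy A (G := 48, D := 59):
  D = 59
  G = 48
  J = 2 + 5·59 + 6·48 = 585
Change in J: 585 − (-1477) = 2062

2062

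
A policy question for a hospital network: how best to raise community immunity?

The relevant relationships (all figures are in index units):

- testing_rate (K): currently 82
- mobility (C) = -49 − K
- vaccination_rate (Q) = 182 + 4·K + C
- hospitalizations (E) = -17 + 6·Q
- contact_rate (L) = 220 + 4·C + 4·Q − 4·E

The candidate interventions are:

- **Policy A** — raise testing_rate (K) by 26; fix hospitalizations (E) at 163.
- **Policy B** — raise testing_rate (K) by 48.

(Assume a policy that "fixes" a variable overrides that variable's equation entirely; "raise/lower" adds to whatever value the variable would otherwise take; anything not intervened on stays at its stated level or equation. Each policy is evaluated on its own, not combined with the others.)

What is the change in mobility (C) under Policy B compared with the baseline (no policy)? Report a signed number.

-48

Baseline:
  K = 82
  C = -49 − 82 = -131
Policy B (K + 48):
  K = 82 + 48 = 130
  C = -49 − 130 = -179
Change in C: -179 − (-131) = -48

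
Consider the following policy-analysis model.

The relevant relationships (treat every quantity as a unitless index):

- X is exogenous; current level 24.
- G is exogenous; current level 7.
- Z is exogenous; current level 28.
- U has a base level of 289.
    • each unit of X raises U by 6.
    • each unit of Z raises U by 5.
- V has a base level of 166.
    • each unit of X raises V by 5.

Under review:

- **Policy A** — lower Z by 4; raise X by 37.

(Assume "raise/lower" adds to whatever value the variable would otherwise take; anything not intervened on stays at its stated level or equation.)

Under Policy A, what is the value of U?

775

Policy A (Z − 4, X + 37):
  X = 24 + 37 = 61
  Z = 28 − 4 = 24
  U = 289 + 6·61 + 5·24 = 775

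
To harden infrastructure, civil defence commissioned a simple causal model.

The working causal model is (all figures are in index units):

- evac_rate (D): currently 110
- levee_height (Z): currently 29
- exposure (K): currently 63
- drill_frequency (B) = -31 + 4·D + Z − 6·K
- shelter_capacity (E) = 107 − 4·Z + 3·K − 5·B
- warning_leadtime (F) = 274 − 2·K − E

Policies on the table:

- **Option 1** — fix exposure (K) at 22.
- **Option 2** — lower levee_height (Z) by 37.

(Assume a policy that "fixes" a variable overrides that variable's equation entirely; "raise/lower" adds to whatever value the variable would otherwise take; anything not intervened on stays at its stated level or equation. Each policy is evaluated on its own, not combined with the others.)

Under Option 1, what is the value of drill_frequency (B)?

306

Option 1 (K := 22):
  D = 110
  Z = 29
  K = 22
  B = -31 + 4·110 + 29 − 6·22 = 306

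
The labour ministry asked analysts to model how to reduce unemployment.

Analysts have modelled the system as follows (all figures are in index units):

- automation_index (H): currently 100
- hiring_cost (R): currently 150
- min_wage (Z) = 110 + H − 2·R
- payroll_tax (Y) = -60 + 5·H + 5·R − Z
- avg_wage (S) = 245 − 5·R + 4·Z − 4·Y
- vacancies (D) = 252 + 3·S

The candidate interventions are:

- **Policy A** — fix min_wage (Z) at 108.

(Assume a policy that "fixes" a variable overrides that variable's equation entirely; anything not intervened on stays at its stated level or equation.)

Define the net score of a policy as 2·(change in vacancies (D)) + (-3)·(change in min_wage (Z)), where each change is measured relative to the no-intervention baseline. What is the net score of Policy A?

Baseline:
  H = 100
  R = 150
  Z = 110 + 100 − 2·150 = -90
  Y = -60 + 5·100 + 5·150 − (-90) = 1280
  S = 245 − 5·150 + 4·(-90) − 4·1280 = -5985
  D = 252 + 3·(-5985) = -17703
Policy A (Z := 108):
  H = 100
  R = 150
  Z = 108
  Y = -60 + 5·100 + 5·150 − 108 = 1082
  S = 245 − 5·150 + 4·108 − 4·1082 = -4401
  D = 252 + 3·(-4401) = -12951
ΔD = -12951 − (-17703) = 4752; ΔZ = 108 − (-90) = 198
Score = 2·4752 + (-3)·198 = 8910

8910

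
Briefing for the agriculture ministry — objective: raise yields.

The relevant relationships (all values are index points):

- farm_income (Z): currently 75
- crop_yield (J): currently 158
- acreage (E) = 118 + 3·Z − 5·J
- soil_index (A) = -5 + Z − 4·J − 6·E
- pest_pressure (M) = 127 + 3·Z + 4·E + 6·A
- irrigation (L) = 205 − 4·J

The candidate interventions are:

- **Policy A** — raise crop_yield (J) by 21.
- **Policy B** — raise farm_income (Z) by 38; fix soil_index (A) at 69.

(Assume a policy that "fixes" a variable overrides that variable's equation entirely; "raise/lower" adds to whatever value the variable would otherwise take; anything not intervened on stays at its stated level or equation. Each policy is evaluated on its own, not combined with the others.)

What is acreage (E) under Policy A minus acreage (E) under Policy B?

-219

Policy A (J + 21):
  Z = 75
  J = 158 + 21 = 179
  E = 118 + 3·75 − 5·179 = -552
Policy B (Z + 38, A := 69):
  Z = 75 + 38 = 113
  J = 158
  E = 118 + 3·113 − 5·158 = -333
E: -552 − (-333) = -219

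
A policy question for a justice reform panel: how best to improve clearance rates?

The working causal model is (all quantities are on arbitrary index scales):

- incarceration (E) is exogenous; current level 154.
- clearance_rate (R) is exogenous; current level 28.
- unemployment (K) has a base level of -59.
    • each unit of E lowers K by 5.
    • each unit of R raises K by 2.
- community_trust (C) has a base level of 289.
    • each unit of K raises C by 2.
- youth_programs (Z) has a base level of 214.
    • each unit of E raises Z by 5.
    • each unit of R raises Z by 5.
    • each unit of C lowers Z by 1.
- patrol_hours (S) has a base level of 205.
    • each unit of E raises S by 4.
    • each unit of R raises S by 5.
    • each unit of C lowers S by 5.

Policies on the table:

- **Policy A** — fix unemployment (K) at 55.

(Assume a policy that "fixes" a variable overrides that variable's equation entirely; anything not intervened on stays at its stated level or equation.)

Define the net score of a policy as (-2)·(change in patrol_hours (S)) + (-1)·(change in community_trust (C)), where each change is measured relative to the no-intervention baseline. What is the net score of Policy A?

14904

Baseline:
  E = 154
  R = 28
  K = -59 − 5·154 + 2·28 = -773
  C = 289 + 2·(-773) = -1257
  S = 205 + 4·154 + 5·28 − 5·(-1257) = 7246
Policy A (K := 55):
  E = 154
  R = 28
  K = 55
  C = 289 + 2·55 = 399
  S = 205 + 4·154 + 5·28 − 5·399 = -1034
ΔS = -1034 − 7246 = -8280; ΔC = 399 − (-1257) = 1656
Score = (-2)·(-8280) + (-1)·1656 = 14904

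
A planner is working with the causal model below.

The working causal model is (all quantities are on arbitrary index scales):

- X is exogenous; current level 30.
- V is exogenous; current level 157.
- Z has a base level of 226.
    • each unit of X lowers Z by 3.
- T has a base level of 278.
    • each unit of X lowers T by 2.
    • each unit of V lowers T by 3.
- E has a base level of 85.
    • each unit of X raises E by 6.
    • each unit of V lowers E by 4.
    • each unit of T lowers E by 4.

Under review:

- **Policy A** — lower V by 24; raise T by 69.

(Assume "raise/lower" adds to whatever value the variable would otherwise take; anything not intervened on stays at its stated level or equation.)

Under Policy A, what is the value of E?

Policy A (V − 24, T + 69):
  X = 30
  V = 157 − 24 = 133
  T = 278 − 2·30 − 3·133 (+69 from intervention) = -112
  E = 85 + 6·30 − 4·133 − 4·(-112) = 181

181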